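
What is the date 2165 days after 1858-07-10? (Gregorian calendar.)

June 13, 1864

+365 (one year) → Jul 10, 1859 (1800 left).
+366 (one year; includes Feb 29, 1860) → Jul 10, 1860 (1434 left).
+365 (one year) → Jul 10, 1861 (1069 left).
+365 (one year) → Jul 10, 1862 (704 left).
+365 (one year) → Jul 10, 1863 (339 left).
Jul has 31 days: +22 → Aug 1, 1863 (317 left).
Aug has 31 days: +31 → Sep 1, 1863 (286 left).
Sep has 30 days: +30 → Oct 1, 1863 (256 left).
Oct has 31 days: +31 → Nov 1, 1863 (225 left).
Nov has 30 days: +30 → Dec 1, 1863 (195 left).
Dec has 31 days: +31 → Jan 1, 1864 (164 left).
Jan has 31 days: +31 → Feb 1, 1864 (133 left).
Feb has 29 days: +29 → Mar 1, 1864 (104 left).
Mar has 31 days: +31 → Apr 1, 1864 (73 left).
Apr has 30 days: +30 → May 1, 1864 (43 left).
May has 31 days: +31 → Jun 1, 1864 (12 left).
+12 → Jun 13, 1864.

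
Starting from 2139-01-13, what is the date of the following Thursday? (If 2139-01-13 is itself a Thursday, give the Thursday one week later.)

January 15, 2139

Jan 13, 2139 is a Tuesday.
From Tuesday to the next Thursday is 2 days.
Jan 13, 2139 + 2 = Jan 15, 2139.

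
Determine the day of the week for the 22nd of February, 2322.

Doomsday rule: the anchor day for the 2300s is Wednesday. For year 22: 22÷12 = 1 r 10, and 10÷4 = 2, so 1+10+2 = 13.
Wednesday + 13 ≡ Tuesday — that's 2322's doomsday.
In February the doomsday date is Feb 28 (2322 is not a leap year).
Feb 22 is 6 days before Feb 28; 6 mod 7 = 6, so Tuesday − 6 = Wednesday.

Wednesday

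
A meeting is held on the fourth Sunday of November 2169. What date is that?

November 1, 2169 is a Wednesday.
The first Sunday is therefore November 5 (4 days later).
The fourth Sunday is 5 + 3×7 = November 26.

November 26, 2169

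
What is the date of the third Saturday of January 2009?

January 1, 2009 is a Thursday.
The first Saturday is therefore January 3 (2 days later).
The third Saturday is 3 + 2×7 = January 17.

January 17, 2009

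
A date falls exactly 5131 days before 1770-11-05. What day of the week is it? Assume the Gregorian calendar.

First find the weekday of Nov 5, 1770. Doomsday rule: the anchor day for the 1700s is Sunday. For year 70: 70÷12 = 5 r 10, and 10÷4 = 2, so 5+10+2 = 17.
Sunday + 17 ≡ Wednesday — that's 1770's doomsday.
In November the doomsday date is Nov 7.
Nov 5 is 2 days before Nov 7; 2 mod 7 = 2, so Wednesday − 2 = Monday.
5131 mod 7 = 0, so 5131 days before a Monday is Monday − 0 = Monday.

Monday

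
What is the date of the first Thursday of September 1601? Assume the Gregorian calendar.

September 1, 1601 is a Saturday.
The first Thursday is therefore September 6 (5 days later).

September 6, 1601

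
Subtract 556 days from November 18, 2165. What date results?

−365 (one year) → Nov 18, 2164 (191 left).
−18 → Oct 31, 2164 (end of Oct, 31 days; 173 left).
−31 → Sep 30, 2164 (end of Sep, 30 days; 142 left).
−30 → Aug 31, 2164 (end of Aug, 31 days; 112 left).
−31 → Jul 31, 2164 (end of Jul, 31 days; 81 left).
−31 → Jun 30, 2164 (end of Jun, 30 days; 50 left).
−30 → May 31, 2164 (end of May, 31 days; 20 left).
−20 → May 11, 2164.

May 11, 2164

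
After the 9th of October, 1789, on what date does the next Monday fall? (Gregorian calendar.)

Oct 9, 1789 is a Friday.
From Friday to the next Monday is 3 days.
Oct 9, 1789 + 3 = Oct 12, 1789.

October 12, 1789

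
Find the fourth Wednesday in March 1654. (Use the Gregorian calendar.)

March 25, 1654

March 1, 1654 is a Sunday.
The first Wednesday is therefore March 4 (3 days later).
The fourth Wednesday is 4 + 3×7 = March 25.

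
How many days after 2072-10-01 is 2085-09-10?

4727

Oct 1, 2072 → Oct 1, 2073: 365 days.
Oct 1, 2073 → Oct 1, 2074: 365 days.
Oct 1, 2074 → Oct 1, 2075: 365 days.
Oct 1, 2075 → Oct 1, 2076: 366 days (Feb 29, 2076 is in that span).
Oct 1, 2076 → Oct 1, 2077: 365 days.
Oct 1, 2077 → Oct 1, 2078: 365 days.
Oct 1, 2078 → Oct 1, 2079: 365 days.
Oct 1, 2079 → Oct 1, 2080: 366 days (Feb 29, 2080 is in that span).
Oct 1, 2080 → Oct 1, 2081: 365 days.
Oct 1, 2081 → Oct 1, 2082: 365 days.
Oct 1, 2082 → Oct 1, 2083: 365 days.
Oct 1, 2083 → Oct 1, 2084: 366 days (Feb 29, 2084 is in that span).
Oct 1, 2084 → Nov 1, 2084: 31 days (October has 31).
Nov 1, 2084 → Dec 1, 2084: 30 days (November has 30).
Dec 1, 2084 → Jan 1, 2085: 31 days (December has 31).
Jan 1, 2085 → Feb 1, 2085: 31 days (January has 31).
Feb 1, 2085 → Mar 1, 2085: 28 days (February has 28).
Mar 1, 2085 → Apr 1, 2085: 31 days (March has 31).
Apr 1, 2085 → May 1, 2085: 30 days (April has 30).
May 1, 2085 → Jun 1, 2085: 31 days (May has 31).
Jun 1, 2085 → Jul 1, 2085: 30 days (June has 30).
Jul 1, 2085 → Aug 1, 2085: 31 days (July has 31).
Aug 1, 2085 → Sep 1, 2085: 31 days (August has 31).
Sep 1, 2085 → Sep 10, 2085: 9 days.
Total: 4727 days.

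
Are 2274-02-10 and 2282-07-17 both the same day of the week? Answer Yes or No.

No

From Feb 10, 2274 to Jul 17, 2282 is 3079 days.
3079 mod 7 = 6, so they are different weekdays.
(Feb 10, 2274 is a Tuesday; Jul 17, 2282 is a Monday.)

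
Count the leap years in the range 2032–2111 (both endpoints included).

Multiples of 4 in [2032,2111]: 20.
Of those, multiples of 100: 1 (not leap unless ÷400).
Multiples of 400: 0.
Leap years = 20 − 1 + 0 = 19.

19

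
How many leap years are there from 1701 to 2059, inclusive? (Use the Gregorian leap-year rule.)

87

Multiples of 4 in [1701,2059]: 89.
Of those, multiples of 100: 3 (not leap unless ÷400).
Multiples of 400: 1.
Leap years = 89 − 3 + 1 = 87.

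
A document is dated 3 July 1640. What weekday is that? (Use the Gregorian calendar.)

Doomsday rule: the anchor day for the 1600s is Tuesday. For year 40: 40÷12 = 3 r 4, and 4÷4 = 1, so 3+4+1 = 8.
Tuesday + 8 ≡ Wednesday — that's 1640's doomsday.
In July the doomsday date is Jul 11.
Jul 3 is 8 days before Jul 11; 8 mod 7 = 1, so Wednesday − 1 = Tuesday.

Tuesday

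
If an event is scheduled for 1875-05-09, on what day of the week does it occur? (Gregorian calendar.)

Sunday

Doomsday rule: the anchor day for the 1800s is Friday. For year 75: 75÷12 = 6 r 3, and 3÷4 = 0, so 6+3+0 = 9.
Friday + 9 ≡ Sunday — that's 1875's doomsday.
In May the doomsday date is May 9.
May 9 is the doomsday itself: Sunday.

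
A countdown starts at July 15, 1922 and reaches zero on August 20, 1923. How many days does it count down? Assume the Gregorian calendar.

401

Jul 15, 1922 → Jul 15, 1923: 365 days.
Jul 15, 1923 → Aug 15, 1923: 31 days (July has 31).
Aug 15, 1923 → Aug 20, 1923: 5 days.
Total: 401 days.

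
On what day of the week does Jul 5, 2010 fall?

Doomsday rule: the anchor day for the 2000s is Tuesday. For year 10: 10÷12 = 0 r 10, and 10÷4 = 2, so 0+10+2 = 12.
Tuesday + 12 ≡ Sunday — that's 2010's doomsday.
In July the doomsday date is Jul 11.
Jul 5 is 6 days before Jul 11; 6 mod 7 = 6, so Sunday − 6 = Monday.

Monday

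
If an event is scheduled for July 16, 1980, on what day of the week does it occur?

Wednesday

January 1, 1980 is a Tuesday.
Jan 1, 1980 → Feb 1, 1980: 31 days (January has 31).
Feb 1, 1980 → Mar 1, 1980: 29 days (February has 29).
Mar 1, 1980 → Apr 1, 1980: 31 days (March has 31).
Apr 1, 1980 → May 1, 1980: 30 days (April has 30).
May 1, 1980 → Jun 1, 1980: 31 days (May has 31).
Jun 1, 1980 → Jul 1, 1980: 30 days (June has 30).
Jul 1, 1980 → Jul 16, 1980: 15 days.
Total: 197 days.
197 mod 7 = 1, so Tuesday + 1 = Wednesday.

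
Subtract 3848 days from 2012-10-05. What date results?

−366 (one year; includes Feb 29, 2012) → Oct 5, 2011 (3482 left).
−365 (one year) → Oct 5, 2010 (3117 left).
−365 (one year) → Oct 5, 2009 (2752 left).
−365 (one year) → Oct 5, 2008 (2387 left).
−366 (one year; includes Feb 29, 2008) → Oct 5, 2007 (2021 left).
−365 (one year) → Oct 5, 2006 (1656 left).
−365 (one year) → Oct 5, 2005 (1291 left).
−365 (one year) → Oct 5, 2004 (926 left).
−366 (one year; includes Feb 29, 2004) → Oct 5, 2003 (560 left).
−365 (one year) → Oct 5, 2002 (195 left).
−5 → Sep 30, 2002 (end of Sep, 30 days; 190 left).
−30 → Aug 31, 2002 (end of Aug, 31 days; 160 left).
−31 → Jul 31, 2002 (end of Jul, 31 days; 129 left).
−31 → Jun 30, 2002 (end of Jun, 30 days; 98 left).
−30 → May 31, 2002 (end of May, 31 days; 68 left).
−31 → Apr 30, 2002 (end of Apr, 30 days; 37 left).
−30 → Mar 31, 2002 (end of Mar, 31 days; 7 left).
−7 → Mar 24, 2002.

March 24, 2002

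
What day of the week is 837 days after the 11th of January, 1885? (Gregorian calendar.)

First find the weekday of Jan 11, 1885. Doomsday rule: the anchor day for the 1800s is Friday. For year 85: 85÷12 = 7 r 1, and 1÷4 = 0, so 7+1+0 = 8.
Friday + 8 ≡ Saturday — that's 1885's doomsday.
In January the doomsday date is Jan 3 (1885 is not a leap year).
Jan 11 is 8 days after Jan 3; 8 mod 7 = 1, so Saturday + 1 = Sunday.
837 mod 7 = 4, so 837 days after a Sunday is Sunday + 4 = Thursday.

Thursday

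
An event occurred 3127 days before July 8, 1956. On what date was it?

December 16, 1947

−366 (one year; includes Feb 29, 1956) → Jul 8, 1955 (2761 left).
−365 (one year) → Jul 8, 1954 (2396 left).
−365 (one year) → Jul 8, 1953 (2031 left).
−365 (one year) → Jul 8, 1952 (1666 left).
−366 (one year; includes Feb 29, 1952) → Jul 8, 1951 (1300 left).
−365 (one year) → Jul 8, 1950 (935 left).
−365 (one year) → Jul 8, 1949 (570 left).
−365 (one year) → Jul 8, 1948 (205 left).
−8 → Jun 30, 1948 (end of Jun, 30 days; 197 left).
−30 → May 31, 1948 (end of May, 31 days; 167 left).
−31 → Apr 30, 1948 (end of Apr, 30 days; 136 left).
−30 → Mar 31, 1948 (end of Mar, 31 days; 106 left).
−31 → Feb 29, 1948 (end of Feb, 29 days; 75 left).
−29 → Jan 31, 1948 (end of Jan, 31 days; 46 left).
−31 → Dec 31, 1947 (end of Dec, 31 days; 15 left).
−15 → Dec 16, 1947.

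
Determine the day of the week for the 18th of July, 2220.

Tuesday

Doomsday rule: the anchor day for the 2200s is Friday. For year 20: 20÷12 = 1 r 8, and 8÷4 = 2, so 1+8+2 = 11.
Friday + 11 ≡ Tuesday — that's 2220's doomsday.
In July the doomsday date is Jul 11.
Jul 18 is 7 days after Jul 11; 7 mod 7 = 0, so Tuesday + 0 = Tuesday.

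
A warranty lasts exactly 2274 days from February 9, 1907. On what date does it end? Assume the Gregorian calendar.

May 2, 1913

+365 (one year) → Feb 9, 1908 (1909 left).
+366 (one year; includes Feb 29, 1908) → Feb 9, 1909 (1543 left).
+365 (one year) → Feb 9, 1910 (1178 left).
+365 (one year) → Feb 9, 1911 (813 left).
+365 (one year) → Feb 9, 1912 (448 left).
+366 (one year; includes Feb 29, 1912) → Feb 9, 1913 (82 left).
Feb has 28 days: +20 → Mar 1, 1913 (62 left).
Mar has 31 days: +31 → Apr 1, 1913 (31 left).
Apr has 30 days: +30 → May 1, 1913 (1 left).
+1 → May 2, 1913.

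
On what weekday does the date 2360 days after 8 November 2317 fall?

Friday

First find the weekday of Nov 8, 2317. Doomsday rule: the anchor day for the 2300s is Wednesday. For year 17: 17÷12 = 1 r 5, and 5÷4 = 1, so 1+5+1 = 7.
Wednesday + 7 ≡ Wednesday — that's 2317's doomsday.
In November the doomsday date is Nov 7.
Nov 8 is 1 day after Nov 7; 1 mod 7 = 1, so Wednesday + 1 = Thursday.
2360 mod 7 = 1, so 2360 days after a Thursday is Thursday + 1 = Friday.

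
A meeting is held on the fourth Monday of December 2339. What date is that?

December 25, 2339

December 1, 2339 is a Friday.
The first Monday is therefore December 4 (3 days later).
The fourth Monday is 4 + 3×7 = December 25.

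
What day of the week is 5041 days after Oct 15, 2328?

Oct 15, 2328 is a Monday.
5041 mod 7 = 1, so 5041 days after a Monday is Monday + 1 = Tuesday.

Tuesday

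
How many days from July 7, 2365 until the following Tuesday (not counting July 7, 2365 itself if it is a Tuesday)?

6

Jul 7, 2365 is a Wednesday.
From Wednesday to the next Tuesday is 6 days.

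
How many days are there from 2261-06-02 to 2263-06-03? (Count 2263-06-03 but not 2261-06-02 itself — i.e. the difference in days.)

Jun 2, 2261 → Jun 2, 2262: 365 days.
Jun 2, 2262 → Jul 2, 2262: 30 days (June has 30).
Jul 2, 2262 → Aug 2, 2262: 31 days (July has 31).
Aug 2, 2262 → Sep 2, 2262: 31 days (August has 31).
Sep 2, 2262 → Oct 2, 2262: 30 days (September has 30).
Oct 2, 2262 → Nov 2, 2262: 31 days (October has 31).
Nov 2, 2262 → Dec 2, 2262: 30 days (November has 30).
Dec 2, 2262 → Jan 2, 2263: 31 days (December has 31).
Jan 2, 2263 → Feb 2, 2263: 31 days (January has 31).
Feb 2, 2263 → Mar 2, 2263: 28 days (February has 28).
Mar 2, 2263 → Apr 2, 2263: 31 days (March has 31).
Apr 2, 2263 → May 2, 2263: 30 days (April has 30).
May 2, 2263 → Jun 2, 2263: 31 days (May has 31).
Jun 2, 2263 → Jun 3, 2263: 1 days.
Total: 731 days.

731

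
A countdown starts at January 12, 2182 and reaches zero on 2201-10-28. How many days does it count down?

7228

Jan 12, 2182 → Jan 12, 2183: 365 days.
Jan 12, 2183 → Jan 12, 2184: 365 days.
Jan 12, 2184 → Jan 12, 2185: 366 days (Feb 29, 2184 is in that span).
Jan 12, 2185 → Jan 12, 2186: 365 days.
Jan 12, 2186 → Jan 12, 2187: 365 days.
Jan 12, 2187 → Jan 12, 2188: 365 days.
Jan 12, 2188 → Jan 12, 2189: 366 days (Feb 29, 2188 is in that span).
Jan 12, 2189 → Jan 12, 2190: 365 days.
Jan 12, 2190 → Jan 12, 2191: 365 days.
Jan 12, 2191 → Jan 12, 2192: 365 days.
Jan 12, 2192 → Jan 12, 2193: 366 days (Feb 29, 2192 is in that span).
Jan 12, 2193 → Jan 12, 2194: 365 days.
Jan 12, 2194 → Jan 12, 2195: 365 days.
Jan 12, 2195 → Jan 12, 2196: 365 days.
Jan 12, 2196 → Jan 12, 2197: 366 days (Feb 29, 2196 is in that span).
Jan 12, 2197 → Jan 12, 2198: 365 days.
Jan 12, 2198 → Jan 12, 2199: 365 days.
Jan 12, 2199 → Jan 12, 2200: 365 days.
Jan 12, 2200 → Jan 12, 2201: 365 days.
Jan 12, 2201 → Feb 12, 2201: 31 days (January has 31).
Feb 12, 2201 → Mar 12, 2201: 28 days (February has 28).
Mar 12, 2201 → Apr 12, 2201: 31 days (March has 31).
Apr 12, 2201 → May 12, 2201: 30 days (April has 30).
May 12, 2201 → Jun 12, 2201: 31 days (May has 31).
Jun 12, 2201 → Jul 12, 2201: 30 days (June has 30).
Jul 12, 2201 → Aug 12, 2201: 31 days (July has 31).
Aug 12, 2201 → Sep 12, 2201: 31 days (August has 31).
Sep 12, 2201 → Oct 12, 2201: 30 days (September has 30).
Oct 12, 2201 → Oct 28, 2201: 16 days.
Total: 7228 days.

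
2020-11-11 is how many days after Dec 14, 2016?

1428

Dec 14, 2016 → Dec 14, 2017: 365 days.
Dec 14, 2017 → Dec 14, 2018: 365 days.
Dec 14, 2018 → Dec 14, 2019: 365 days.
Dec 14, 2019 → Jan 14, 2020: 31 days (December has 31).
Jan 14, 2020 → Feb 14, 2020: 31 days (January has 31).
Feb 14, 2020 → Mar 14, 2020: 29 days (February has 29).
Mar 14, 2020 → Apr 14, 2020: 31 days (March has 31).
Apr 14, 2020 → May 14, 2020: 30 days (April has 30).
May 14, 2020 → Jun 14, 2020: 31 days (May has 31).
Jun 14, 2020 → Jul 14, 2020: 30 days (June has 30).
Jul 14, 2020 → Aug 14, 2020: 31 days (July has 31).
Aug 14, 2020 → Sep 14, 2020: 31 days (August has 31).
Sep 14, 2020 → Oct 14, 2020: 30 days (September has 30).
Oct 14, 2020 → Nov 11, 2020: 28 days.
Total: 1428 days.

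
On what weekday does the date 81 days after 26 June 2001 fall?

First find the weekday of Jun 26, 2001. Doomsday rule: the anchor day for the 2000s is Tuesday. For year 01: 1÷12 = 0 r 1, and 1÷4 = 0, so 0+1+0 = 1.
Tuesday + 1 ≡ Wednesday — that's 2001's doomsday.
In June the doomsday date is Jun 6.
Jun 26 is 20 days after Jun 6; 20 mod 7 = 6, so Wednesday + 6 = Tuesday.
81 mod 7 = 4, so 81 days after a Tuesday is Tuesday + 4 = Saturday.

Saturday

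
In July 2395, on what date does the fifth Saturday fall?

July 29, 2395

July 1, 2395 is a Saturday.
The first Saturday is therefore July 1 (same day).
The fifth Saturday is 1 + 4×7 = July 29.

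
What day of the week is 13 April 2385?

Saturday

Doomsday rule: the anchor day for the 2300s is Wednesday. For year 85: 85÷12 = 7 r 1, and 1÷4 = 0, so 7+1+0 = 8.
Wednesday + 8 ≡ Thursday — that's 2385's doomsday.
In April the doomsday date is Apr 4.
Apr 13 is 9 days after Apr 4; 9 mod 7 = 2, so Thursday + 2 = Saturday.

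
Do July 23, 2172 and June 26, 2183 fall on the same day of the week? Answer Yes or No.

Yes

From Jul 23, 2172 to Jun 26, 2183 is 3990 days.
3990 mod 7 = 0, so they are the same weekday.
(Jul 23, 2172 is a Thursday; Jun 26, 2183 is a Thursday.)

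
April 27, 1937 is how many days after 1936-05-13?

349

May 13, 1936 → Jun 13, 1936: 31 days (May has 31).
Jun 13, 1936 → Jul 13, 1936: 30 days (June has 30).
Jul 13, 1936 → Aug 13, 1936: 31 days (July has 31).
Aug 13, 1936 → Sep 13, 1936: 31 days (August has 31).
Sep 13, 1936 → Oct 13, 1936: 30 days (September has 30).
Oct 13, 1936 → Nov 13, 1936: 31 days (October has 31).
Nov 13, 1936 → Dec 13, 1936: 30 days (November has 30).
Dec 13, 1936 → Jan 13, 1937: 31 days (December has 31).
Jan 13, 1937 → Feb 13, 1937: 31 days (January has 31).
Feb 13, 1937 → Mar 13, 1937: 28 days (February has 28).
Mar 13, 1937 → Apr 13, 1937: 31 days (March has 31).
Apr 13, 1937 → Apr 27, 1937: 14 days.
Total: 349 days.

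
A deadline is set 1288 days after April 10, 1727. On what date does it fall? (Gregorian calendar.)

+366 (one year; includes Feb 29, 1728) → Apr 10, 1728 (922 left).
+365 (one year) → Apr 10, 1729 (557 left).
+365 (one year) → Apr 10, 1730 (192 left).
Apr has 30 days: +21 → May 1, 1730 (171 left).
May has 31 days: +31 → Jun 1, 1730 (140 left).
Jun has 30 days: +30 → Jul 1, 1730 (110 left).
Jul has 31 days: +31 → Aug 1, 1730 (79 left).
Aug has 31 days: +31 → Sep 1, 1730 (48 left).
Sep has 30 days: +30 → Oct 1, 1730 (18 left).
+18 → Oct 19, 1730.

October 19, 1730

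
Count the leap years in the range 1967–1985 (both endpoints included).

Multiples of 4 in [1967,1985]: 5.
Of those, multiples of 100: 0 (not leap unless ÷400).
Multiples of 400: 0.
Leap years = 5 − 0 + 0 = 5.

5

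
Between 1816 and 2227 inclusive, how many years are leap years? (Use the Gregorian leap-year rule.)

Multiples of 4 in [1816,2227]: 103.
Of those, multiples of 100: 4 (not leap unless ÷400).
Multiples of 400: 1.
Leap years = 103 − 4 + 1 = 100.

100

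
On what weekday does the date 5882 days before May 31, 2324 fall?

Thursday

May 31, 2324 is a Saturday.
5882 mod 7 = 2, so 5882 days before a Saturday is Saturday − 2 = Thursday.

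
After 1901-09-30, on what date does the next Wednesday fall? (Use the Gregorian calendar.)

Sep 30, 1901 is a Monday.
From Monday to the next Wednesday is 2 days.
Sep 30, 1901 + 2 = Oct 2, 1901.

October 2, 1901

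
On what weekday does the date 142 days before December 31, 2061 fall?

Thursday

First find the weekday of Dec 31, 2061. Doomsday rule: the anchor day for the 2000s is Tuesday. For year 61: 61÷12 = 5 r 1, and 1÷4 = 0, so 5+1+0 = 6.
Tuesday + 6 ≡ Monday — that's 2061's doomsday.
In December the doomsday date is Dec 12.
Dec 31 is 19 days after Dec 12; 19 mod 7 = 5, so Monday + 5 = Saturday.
142 mod 7 = 2, so 142 days before a Saturday is Saturday − 2 = Thursday.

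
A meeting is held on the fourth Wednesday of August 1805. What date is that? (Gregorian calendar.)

August 28, 1805

August 1, 1805 is a Thursday.
The first Wednesday is therefore August 7 (6 days later).
The fourth Wednesday is 7 + 3×7 = August 28.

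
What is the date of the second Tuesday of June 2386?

June 1, 2386 is a Sunday.
The first Tuesday is therefore June 3 (2 days later).
The second Tuesday is 3 + 1×7 = June 10.

June 10, 2386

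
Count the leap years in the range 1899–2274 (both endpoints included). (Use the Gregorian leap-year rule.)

91

Multiples of 4 in [1899,2274]: 94.
Of those, multiples of 100: 4 (not leap unless ÷400).
Multiples of 400: 1.
Leap years = 94 − 4 + 1 = 91.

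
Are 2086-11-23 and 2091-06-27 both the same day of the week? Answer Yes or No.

No

From Nov 23, 2086 to Jun 27, 2091 is 1677 days.
1677 mod 7 = 4, so they are different weekdays.
(Nov 23, 2086 is a Saturday; Jun 27, 2091 is a Wednesday.)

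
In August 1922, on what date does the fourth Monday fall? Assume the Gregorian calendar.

August 1, 1922 is a Tuesday.
The first Monday is therefore August 7 (6 days later).
The fourth Monday is 7 + 3×7 = August 28.

August 28, 1922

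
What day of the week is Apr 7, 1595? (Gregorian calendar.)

Friday

Doomsday rule: the anchor day for the 1500s is Wednesday. For year 95: 95÷12 = 7 r 11, and 11÷4 = 2, so 7+11+2 = 20.
Wednesday + 20 ≡ Tuesday — that's 1595's doomsday.
In April the doomsday date is Apr 4.
Apr 7 is 3 days after Apr 4; 3 mod 7 = 3, so Tuesday + 3 = Friday.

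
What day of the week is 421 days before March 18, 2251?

Monday

Mar 18, 2251 is a Tuesday.
421 mod 7 = 1, so 421 days before a Tuesday is Tuesday − 1 = Monday.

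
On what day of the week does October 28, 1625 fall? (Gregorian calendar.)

Doomsday rule: the anchor day for the 1600s is Tuesday. For year 25: 25÷12 = 2 r 1, and 1÷4 = 0, so 2+1+0 = 3.
Tuesday + 3 ≡ Friday — that's 1625's doomsday.
In October the doomsday date is Oct 10.
Oct 28 is 18 days after Oct 10; 18 mod 7 = 4, so Friday + 4 = Tuesday.

Tuesday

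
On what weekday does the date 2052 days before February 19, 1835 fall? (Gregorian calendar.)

Wednesday

First find the weekday of Feb 19, 1835. Doomsday rule: the anchor day for the 1800s is Friday. For year 35: 35÷12 = 2 r 11, and 11÷4 = 2, so 2+11+2 = 15.
Friday + 15 ≡ Saturday — that's 1835's doomsday.
In February the doomsday date is Feb 28 (1835 is not a leap year).
Feb 19 is 9 days before Feb 28; 9 mod 7 = 2, so Saturday − 2 = Thursday.
2052 mod 7 = 1, so 2052 days before a Thursday is Thursday − 1 = Wednesday.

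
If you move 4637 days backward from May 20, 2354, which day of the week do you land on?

May 20, 2354 is a Thursday.
4637 mod 7 = 3, so 4637 days before a Thursday is Thursday − 3 = Monday.

Monday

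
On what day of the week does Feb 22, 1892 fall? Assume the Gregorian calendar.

Doomsday rule: the anchor day for the 1800s is Friday. For year 92: 92÷12 = 7 r 8, and 8÷4 = 2, so 7+8+2 = 17.
Friday + 17 ≡ Monday — that's 1892's doomsday.
In February the doomsday date is Feb 29 (1892 is a leap year (divisible by 4)).
Feb 22 is 7 days before Feb 29; 7 mod 7 = 0, so Monday − 0 = Monday.

Monday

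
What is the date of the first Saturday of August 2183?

August 2, 2183

August 1, 2183 is a Friday.
The first Saturday is therefore August 2 (1 days later).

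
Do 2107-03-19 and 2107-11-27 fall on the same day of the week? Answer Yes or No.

No

From Mar 19, 2107 to Nov 27, 2107 is 253 days.
253 mod 7 = 1, so they are different weekdays.
(Mar 19, 2107 is a Saturday; Nov 27, 2107 is a Sunday.)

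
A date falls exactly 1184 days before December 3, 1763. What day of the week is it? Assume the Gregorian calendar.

Dec 3, 1763 is a Saturday.
1184 mod 7 = 1, so 1184 days before a Saturday is Saturday − 1 = Friday.

Friday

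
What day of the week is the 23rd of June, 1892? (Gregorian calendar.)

Thursday

Doomsday rule: the anchor day for the 1800s is Friday. For year 92: 92÷12 = 7 r 8, and 8÷4 = 2, so 7+8+2 = 17.
Friday + 17 ≡ Monday — that's 1892's doomsday.
In June the doomsday date is Jun 6.
Jun 23 is 17 days after Jun 6; 17 mod 7 = 3, so Monday + 3 = Thursday.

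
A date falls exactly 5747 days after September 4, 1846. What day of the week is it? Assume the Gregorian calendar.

First find the weekday of Sep 4, 1846. Doomsday rule: the anchor day for the 1800s is Friday. For year 46: 46÷12 = 3 r 10, and 10÷4 = 2, so 3+10+2 = 15.
Friday + 15 ≡ Saturday — that's 1846's doomsday.
In September the doomsday date is Sep 5.
Sep 4 is 1 day before Sep 5; 1 mod 7 = 1, so Saturday − 1 = Friday.
5747 mod 7 = 0, so 5747 days after a Friday is Friday + 0 = Friday.

Friday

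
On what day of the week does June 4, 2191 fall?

Saturday

Doomsday rule: the anchor day for the 2100s is Sunday. For year 91: 91÷12 = 7 r 7, and 7÷4 = 1, so 7+7+1 = 15.
Sunday + 15 ≡ Monday — that's 2191's doomsday.
In June the doomsday date is Jun 6.
Jun 4 is 2 days before Jun 6; 2 mod 7 = 2, so Monday − 2 = Saturday.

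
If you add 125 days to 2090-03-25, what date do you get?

Mar has 31 days: +7 → Apr 1, 2090 (118 left).
Apr has 30 days: +30 → May 1, 2090 (88 left).
May has 31 days: +31 → Jun 1, 2090 (57 left).
Jun has 30 days: +30 → Jul 1, 2090 (27 left).
+27 → Jul 28, 2090.

July 28, 2090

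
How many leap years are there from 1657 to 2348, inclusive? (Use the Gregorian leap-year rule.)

Multiples of 4 in [1657,2348]: 173.
Of those, multiples of 100: 7 (not leap unless ÷400).
Multiples of 400: 1.
Leap years = 173 − 7 + 1 = 167.

167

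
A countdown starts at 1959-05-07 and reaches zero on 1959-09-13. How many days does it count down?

129

May 7, 1959 → Jun 7, 1959: 31 days (May has 31).
Jun 7, 1959 → Jul 7, 1959: 30 days (June has 30).
Jul 7, 1959 → Aug 7, 1959: 31 days (July has 31).
Aug 7, 1959 → Sep 7, 1959: 31 days (August has 31).
Sep 7, 1959 → Sep 13, 1959: 6 days.
Total: 129 days.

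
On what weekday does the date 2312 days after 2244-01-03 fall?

Friday

First find the weekday of Jan 3, 2244. Doomsday rule: the anchor day for the 2200s is Friday. For year 44: 44÷12 = 3 r 8, and 8÷4 = 2, so 3+8+2 = 13.
Friday + 13 ≡ Thursday — that's 2244's doomsday.
In January the doomsday date is Jan 4 (2244 is a leap year (divisible by 4)).
Jan 3 is 1 day before Jan 4; 1 mod 7 = 1, so Thursday − 1 = Wednesday.
2312 mod 7 = 2, so 2312 days after a Wednesday is Wednesday + 2 = Friday.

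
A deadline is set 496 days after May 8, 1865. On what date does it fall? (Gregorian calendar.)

+365 (one year) → May 8, 1866 (131 left).
May has 31 days: +24 → Jun 1, 1866 (107 left).
Jun has 30 days: +30 → Jul 1, 1866 (77 left).
Jul has 31 days: +31 → Aug 1, 1866 (46 left).
Aug has 31 days: +31 → Sep 1, 1866 (15 left).
+15 → Sep 16, 1866.

September 16, 1866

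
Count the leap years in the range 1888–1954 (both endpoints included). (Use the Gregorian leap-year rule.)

Multiples of 4 in [1888,1954]: 17.
Of those, multiples of 100: 1 (not leap unless ÷400).
Multiples of 400: 0.
Leap years = 17 − 1 + 0 = 16.

16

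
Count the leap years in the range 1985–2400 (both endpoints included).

Multiples of 4 in [1985,2400]: 104.
Of those, multiples of 100: 5 (not leap unless ÷400).
Multiples of 400: 2.
Leap years = 104 − 5 + 2 = 101.

101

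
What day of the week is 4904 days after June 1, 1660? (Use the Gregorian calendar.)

Saturday

Jun 1, 1660 is a Tuesday.
4904 mod 7 = 4, so 4904 days after a Tuesday is Tuesday + 4 = Saturday.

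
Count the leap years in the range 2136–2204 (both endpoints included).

17

Multiples of 4 in [2136,2204]: 18.
Of those, multiples of 100: 1 (not leap unless ÷400).
Multiples of 400: 0.
Leap years = 18 − 1 + 0 = 17.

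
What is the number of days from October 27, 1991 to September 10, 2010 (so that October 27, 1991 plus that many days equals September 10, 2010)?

6893

Oct 27, 1991 → Oct 27, 1992: 366 days (Feb 29, 1992 is in that span).
Oct 27, 1992 → Oct 27, 1993: 365 days.
Oct 27, 1993 → Oct 27, 1994: 365 days.
Oct 27, 1994 → Oct 27, 1995: 365 days.
Oct 27, 1995 → Oct 27, 1996: 366 days (Feb 29, 1996 is in that span).
Oct 27, 1996 → Oct 27, 1997: 365 days.
Oct 27, 1997 → Oct 27, 1998: 365 days.
Oct 27, 1998 → Oct 27, 1999: 365 days.
Oct 27, 1999 → Oct 27, 2000: 366 days (Feb 29, 2000 is in that span).
Oct 27, 2000 → Oct 27, 2001: 365 days.
Oct 27, 2001 → Oct 27, 2002: 365 days.
Oct 27, 2002 → Oct 27, 2003: 365 days.
Oct 27, 2003 → Oct 27, 2004: 366 days (Feb 29, 2004 is in that span).
Oct 27, 2004 → Oct 27, 2005: 365 days.
Oct 27, 2005 → Oct 27, 2006: 365 days.
Oct 27, 2006 → Oct 27, 2007: 365 days.
Oct 27, 2007 → Oct 27, 2008: 366 days (Feb 29, 2008 is in that span).
Oct 27, 2008 → Oct 27, 2009: 365 days.
Oct 27, 2009 → Nov 27, 2009: 31 days (October has 31).
Nov 27, 2009 → Dec 27, 2009: 30 days (November has 30).
Dec 27, 2009 → Jan 27, 2010: 31 days (December has 31).
Jan 27, 2010 → Feb 27, 2010: 31 days (January has 31).
Feb 27, 2010 → Mar 27, 2010: 28 days (February has 28).
Mar 27, 2010 → Apr 27, 2010: 31 days (March has 31).
Apr 27, 2010 → May 27, 2010: 30 days (April has 30).
May 27, 2010 → Jun 27, 2010: 31 days (May has 31).
Jun 27, 2010 → Jul 27, 2010: 30 days (June has 30).
Jul 27, 2010 → Aug 27, 2010: 31 days (July has 31).
Aug 27, 2010 → Sep 10, 2010: 14 days.
Total: 6893 days.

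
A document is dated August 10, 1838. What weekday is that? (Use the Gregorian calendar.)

Doomsday rule: the anchor day for the 1800s is Friday. For year 38: 38÷12 = 3 r 2, and 2÷4 = 0, so 3+2+0 = 5.
Friday + 5 ≡ Wednesday — that's 1838's doomsday.
In August the doomsday date is Aug 8.
Aug 10 is 2 days after Aug 8; 2 mod 7 = 2, so Wednesday + 2 = Friday.

Friday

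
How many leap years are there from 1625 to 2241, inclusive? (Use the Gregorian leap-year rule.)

Multiples of 4 in [1625,2241]: 154.
Of those, multiples of 100: 6 (not leap unless ÷400).
Multiples of 400: 1.
Leap years = 154 − 6 + 1 = 149.

149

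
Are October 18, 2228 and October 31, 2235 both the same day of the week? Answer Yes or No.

Yes

From Oct 18, 2228 to Oct 31, 2235 is 2569 days.
2569 mod 7 = 0, so they are the same weekday.
(Oct 18, 2228 is a Saturday; Oct 31, 2235 is a Saturday.)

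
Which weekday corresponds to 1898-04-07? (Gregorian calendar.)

Thursday

January 1, 1898 is a Saturday.
Jan 1, 1898 → Feb 1, 1898: 31 days (January has 31).
Feb 1, 1898 → Mar 1, 1898: 28 days (February has 28).
Mar 1, 1898 → Apr 1, 1898: 31 days (March has 31).
Apr 1, 1898 → Apr 7, 1898: 6 days.
Total: 96 days.
96 mod 7 = 5, so Saturday + 5 = Thursday.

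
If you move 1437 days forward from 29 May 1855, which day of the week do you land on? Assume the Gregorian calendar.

Thursday

First find the weekday of May 29, 1855. Doomsday rule: the anchor day for the 1800s is Friday. For year 55: 55÷12 = 4 r 7, and 7÷4 = 1, so 4+7+1 = 12.
Friday + 12 ≡ Wednesday — that's 1855's doomsday.
In May the doomsday date is May 9.
May 29 is 20 days after May 9; 20 mod 7 = 6, so Wednesday + 6 = Tuesday.
1437 mod 7 = 2, so 1437 days after a Tuesday is Tuesday + 2 = Thursday.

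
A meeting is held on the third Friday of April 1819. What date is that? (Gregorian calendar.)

April 1, 1819 is a Thursday.
The first Friday is therefore April 2 (1 days later).
The third Friday is 2 + 2×7 = April 16.

April 16, 1819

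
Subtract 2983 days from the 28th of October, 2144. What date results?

−366 (one year; includes Feb 29, 2144) → Oct 28, 2143 (2617 left).
−365 (one year) → Oct 28, 2142 (2252 left).
−365 (one year) → Oct 28, 2141 (1887 left).
−365 (one year) → Oct 28, 2140 (1522 left).
−366 (one year; includes Feb 29, 2140) → Oct 28, 2139 (1156 left).
−365 (one year) → Oct 28, 2138 (791 left).
−365 (one year) → Oct 28, 2137 (426 left).
−365 (one year) → Oct 28, 2136 (61 left).
−28 → Sep 30, 2136 (end of Sep, 30 days; 33 left).
−30 → Aug 31, 2136 (end of Aug, 31 days; 3 left).
−3 → Aug 28, 2136.

August 28, 2136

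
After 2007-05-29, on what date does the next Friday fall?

May 29, 2007 is a Tuesday.
From Tuesday to the next Friday is 3 days.
May 29, 2007 + 3 = Jun 1, 2007.

June 1, 2007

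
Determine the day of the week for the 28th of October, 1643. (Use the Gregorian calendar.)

Wednesday

Doomsday rule: the anchor day for the 1600s is Tuesday. For year 43: 43÷12 = 3 r 7, and 7÷4 = 1, so 3+7+1 = 11.
Tuesday + 11 ≡ Saturday — that's 1643's doomsday.
In October the doomsday date is Oct 10.
Oct 28 is 18 days after Oct 10; 18 mod 7 = 4, so Saturday + 4 = Wednesday.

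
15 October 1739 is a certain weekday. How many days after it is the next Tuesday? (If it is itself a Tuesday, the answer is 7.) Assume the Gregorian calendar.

5

Oct 15, 1739 is a Thursday.
From Thursday to the next Tuesday is 5 days.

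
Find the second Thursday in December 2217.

December 11, 2217

December 1, 2217 is a Monday.
The first Thursday is therefore December 4 (3 days later).
The second Thursday is 4 + 1×7 = December 11.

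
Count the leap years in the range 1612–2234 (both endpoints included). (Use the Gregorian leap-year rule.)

151

Multiples of 4 in [1612,2234]: 156.
Of those, multiples of 100: 6 (not leap unless ÷400).
Multiples of 400: 1.
Leap years = 156 − 6 + 1 = 151.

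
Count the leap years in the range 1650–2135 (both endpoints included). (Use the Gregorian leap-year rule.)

Multiples of 4 in [1650,2135]: 121.
Of those, multiples of 100: 5 (not leap unless ÷400).
Multiples of 400: 1.
Leap years = 121 − 5 + 1 = 117.

117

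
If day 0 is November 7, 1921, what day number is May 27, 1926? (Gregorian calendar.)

1662

Nov 7, 1921 → Nov 7, 1922: 365 days.
Nov 7, 1922 → Nov 7, 1923: 365 days.
Nov 7, 1923 → Nov 7, 1924: 366 days (Feb 29, 1924 is in that span).
Nov 7, 1924 → Nov 7, 1925: 365 days.
Nov 7, 1925 → Dec 7, 1925: 30 days (November has 30).
Dec 7, 1925 → Jan 7, 1926: 31 days (December has 31).
Jan 7, 1926 → Feb 7, 1926: 31 days (January has 31).
Feb 7, 1926 → Mar 7, 1926: 28 days (February has 28).
Mar 7, 1926 → Apr 7, 1926: 31 days (March has 31).
Apr 7, 1926 → May 7, 1926: 30 days (April has 30).
May 7, 1926 → May 27, 1926: 20 days.
Total: 1662 days.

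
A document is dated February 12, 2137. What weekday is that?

Doomsday rule: the anchor day for the 2100s is Sunday. For year 37: 37÷12 = 3 r 1, and 1÷4 = 0, so 3+1+0 = 4.
Sunday + 4 ≡ Thursday — that's 2137's doomsday.
In February the doomsday date is Feb 28 (2137 is not a leap year).
Feb 12 is 16 days before Feb 28; 16 mod 7 = 2, so Thursday − 2 = Tuesday.

Tuesday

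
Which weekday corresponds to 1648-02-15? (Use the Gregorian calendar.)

Doomsday rule: the anchor day for the 1600s is Tuesday. For year 48: 48÷12 = 4 r 0, and 0÷4 = 0, so 4+0+0 = 4.
Tuesday + 4 ≡ Saturday — that's 1648's doomsday.
In February the doomsday date is Feb 29 (1648 is a leap year (divisible by 4)).
Feb 15 is 14 days before Feb 29; 14 mod 7 = 0, so Saturday − 0 = Saturday.

Saturday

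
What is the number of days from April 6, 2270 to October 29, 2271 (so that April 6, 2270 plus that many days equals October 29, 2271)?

Apr 6, 2270 → Apr 6, 2271: 365 days.
Apr 6, 2271 → May 6, 2271: 30 days (April has 30).
May 6, 2271 → Jun 6, 2271: 31 days (May has 31).
Jun 6, 2271 → Jul 6, 2271: 30 days (June has 30).
Jul 6, 2271 → Aug 6, 2271: 31 days (July has 31).
Aug 6, 2271 → Sep 6, 2271: 31 days (August has 31).
Sep 6, 2271 → Oct 6, 2271: 30 days (September has 30).
Oct 6, 2271 → Oct 29, 2271: 23 days.
Total: 571 days.

571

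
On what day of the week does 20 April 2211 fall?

Doomsday rule: the anchor day for the 2200s is Friday. For year 11: 11÷12 = 0 r 11, and 11÷4 = 2, so 0+11+2 = 13.
Friday + 13 ≡ Thursday — that's 2211's doomsday.
In April the doomsday date is Apr 4.
Apr 20 is 16 days after Apr 4; 16 mod 7 = 2, so Thursday + 2 = Saturday.

Saturday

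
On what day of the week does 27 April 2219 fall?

Doomsday rule: the anchor day for the 2200s is Friday. For year 19: 19÷12 = 1 r 7, and 7÷4 = 1, so 1+7+1 = 9.
Friday + 9 ≡ Sunday — that's 2219's doomsday.
In April the doomsday date is Apr 4.
Apr 27 is 23 days after Apr 4; 23 mod 7 = 2, so Sunday + 2 = Tuesday.

Tuesday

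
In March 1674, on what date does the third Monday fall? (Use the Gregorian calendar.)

March 1, 1674 is a Thursday.
The first Monday is therefore March 5 (4 days later).
The third Monday is 5 + 2×7 = March 19.

March 19, 1674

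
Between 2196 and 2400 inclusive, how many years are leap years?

50

Multiples of 4 in [2196,2400]: 52.
Of those, multiples of 100: 3 (not leap unless ÷400).
Multiples of 400: 1.
Leap years = 52 − 3 + 1 = 50.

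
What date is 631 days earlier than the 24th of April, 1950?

−365 (one year) → Apr 24, 1949 (266 left).
−24 → Mar 31, 1949 (end of Mar, 31 days; 242 left).
−31 → Feb 28, 1949 (end of Feb, 28 days; 211 left).
−28 → Jan 31, 1949 (end of Jan, 31 days; 183 left).
−31 → Dec 31, 1948 (end of Dec, 31 days; 152 left).
−31 → Nov 30, 1948 (end of Nov, 30 days; 121 left).
−30 → Oct 31, 1948 (end of Oct, 31 days; 91 left).
−31 → Sep 30, 1948 (end of Sep, 30 days; 60 left).
−30 → Aug 31, 1948 (end of Aug, 31 days; 30 left).
−30 → Aug 1, 1948.

August 1, 1948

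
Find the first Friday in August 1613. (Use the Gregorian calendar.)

August 1, 1613 is a Thursday.
The first Friday is therefore August 2 (1 days later).

August 2, 1613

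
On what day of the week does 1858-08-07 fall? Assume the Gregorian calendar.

Doomsday rule: the anchor day for the 1800s is Friday. For year 58: 58÷12 = 4 r 10, and 10÷4 = 2, so 4+10+2 = 16.
Friday + 16 ≡ Sunday — that's 1858's doomsday.
In August the doomsday date is Aug 8.
Aug 7 is 1 day before Aug 8; 1 mod 7 = 1, so Sunday − 1 = Saturday.

Saturday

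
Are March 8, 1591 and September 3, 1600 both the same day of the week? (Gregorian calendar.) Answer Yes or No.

No

From Mar 8, 1591 to Sep 3, 1600 is 3467 days.
3467 mod 7 = 2, so they are different weekdays.
(Mar 8, 1591 is a Friday; Sep 3, 1600 is a Sunday.)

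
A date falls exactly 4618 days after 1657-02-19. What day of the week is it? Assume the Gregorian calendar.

Saturday

First find the weekday of Feb 19, 1657. Doomsday rule: the anchor day for the 1600s is Tuesday. For year 57: 57÷12 = 4 r 9, and 9÷4 = 2, so 4+9+2 = 15.
Tuesday + 15 ≡ Wednesday — that's 1657's doomsday.
In February the doomsday date is Feb 28 (1657 is not a leap year).
Feb 19 is 9 days before Feb 28; 9 mod 7 = 2, so Wednesday − 2 = Monday.
4618 mod 7 = 5, so 4618 days after a Monday is Monday + 5 = Saturday.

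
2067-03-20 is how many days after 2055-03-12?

Mar 12, 2055 → Mar 12, 2056: 366 days (Feb 29, 2056 is in that span).
Mar 12, 2056 → Mar 12, 2057: 365 days.
Mar 12, 2057 → Mar 12, 2058: 365 days.
Mar 12, 2058 → Mar 12, 2059: 365 days.
Mar 12, 2059 → Mar 12, 2060: 366 days (Feb 29, 2060 is in that span).
Mar 12, 2060 → Mar 12, 2061: 365 days.
Mar 12, 2061 → Mar 12, 2062: 365 days.
Mar 12, 2062 → Mar 12, 2063: 365 days.
Mar 12, 2063 → Mar 12, 2064: 366 days (Feb 29, 2064 is in that span).
Mar 12, 2064 → Mar 12, 2065: 365 days.
Mar 12, 2065 → Mar 12, 2066: 365 days.
Mar 12, 2066 → Apr 12, 2066: 31 days (March has 31).
Apr 12, 2066 → May 12, 2066: 30 days (April has 30).
May 12, 2066 → Jun 12, 2066: 31 days (May has 31).
Jun 12, 2066 → Jul 12, 2066: 30 days (June has 30).
Jul 12, 2066 → Aug 12, 2066: 31 days (July has 31).
Aug 12, 2066 → Sep 12, 2066: 31 days (August has 31).
Sep 12, 2066 → Oct 12, 2066: 30 days (September has 30).
Oct 12, 2066 → Nov 12, 2066: 31 days (October has 31).
Nov 12, 2066 → Dec 12, 2066: 30 days (November has 30).
Dec 12, 2066 → Jan 12, 2067: 31 days (December has 31).
Jan 12, 2067 → Feb 12, 2067: 31 days (January has 31).
Feb 12, 2067 → Mar 12, 2067: 28 days (February has 28).
Mar 12, 2067 → Mar 20, 2067: 8 days.
Total: 4391 days.

4391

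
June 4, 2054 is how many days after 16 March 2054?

Mar 16, 2054 → Apr 16, 2054: 31 days (March has 31).
Apr 16, 2054 → May 16, 2054: 30 days (April has 30).
May 16, 2054 → Jun 4, 2054: 19 days.
Total: 80 days.

80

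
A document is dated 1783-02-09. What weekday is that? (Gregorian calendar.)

Sunday

Doomsday rule: the anchor day for the 1700s is Sunday. For year 83: 83÷12 = 6 r 11, and 11÷4 = 2, so 6+11+2 = 19.
Sunday + 19 ≡ Friday — that's 1783's doomsday.
In February the doomsday date is Feb 28 (1783 is not a leap year).
Feb 9 is 19 days before Feb 28; 19 mod 7 = 5, so Friday − 5 = Sunday.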